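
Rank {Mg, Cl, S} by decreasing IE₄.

After 3 electrons have been removed, what remains? Mg³⁺ is already 1 electron into the core; Cl³⁺ still has 4 valence electrons; S³⁺ still has 3 valence electrons.
Pulling an electron out of a noble-gas core costs far more than removing a remaining valence electron, so Mg sits at the high end of IE_4.
Valence configurations: Cl³⁺ [Ne]3s²3p², S³⁺ [Ne]3s²3p¹.
The numbers (kJ/mol): Mg 10543, Cl 5159, S 4556.
Overall IE_4 order: S < Cl < Mg.

Mg > Cl > S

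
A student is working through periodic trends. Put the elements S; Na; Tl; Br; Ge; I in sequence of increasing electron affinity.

Tl < Na < Ge < S < I < Br

Na is in period 3, group 1; S is in period 3, group 16; Ge is in period 4, group 14; Br is in period 4, group 17; I is in period 5, group 17; Tl is in period 6, group 13.
Adding an electron releases more energy for atoms nearer the top right (short of the noble gases).
These span different periods and groups, so the two trends combine.
Na > Tl: the two effects oppose for this pair; the down-group effect wins (53 vs 19 kJ/mol).
Ge > Na: period and group pull opposite ways; the across-period shift dominates (119 vs 53 kJ/mol).
S > Ge: relative to Ge, both the across-period and down-group shifts push S's electron affinity up.
I > S: period and group pull opposite ways; the across-period shift dominates (295 vs 200 kJ/mol).
Br > I: Br sits above I in group 17, so the down-group effect alone puts Br higher.
Approximate values (kJ/mol): Na 53, S 200, Ge 119, Br 325, I 295, Tl 19.
So from lowest to highest: Tl < Na < Ge < S < I < Br.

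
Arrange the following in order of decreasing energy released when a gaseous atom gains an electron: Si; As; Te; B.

B is in period 2, group 13; Si is in period 3, group 14; As is in period 4, group 15; Te is in period 5, group 16.
Adding an electron releases more energy for atoms nearer the top right (short of the noble gases).
A diagonal step moves right (one effect) and down (the opposite effect) at once.
As > B: the two effects oppose for this pair; the across-period effect wins (78 vs 27 kJ/mol).
Si > As: period and group pull opposite ways; the down-group shift dominates (134 vs 78 kJ/mol).
Te > Si: period and group pull opposite ways; the across-period shift dominates (190 vs 134 kJ/mol).
Tabulated electron affinity (kJ/mol): B 27, Si 134, As 78, Te 190.
So from highest to lowest: Te > Si > As > B.

Te > Si > As > B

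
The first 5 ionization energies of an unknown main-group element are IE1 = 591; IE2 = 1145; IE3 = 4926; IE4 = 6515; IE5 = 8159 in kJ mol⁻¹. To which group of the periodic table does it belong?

Look for the largest jump between consecutive ionization energies: IE3/IE2 ≈ 4.3, far larger than any earlier ratio.
That jump marks the point where a core electron is being removed. So the atom has 2 valence electrons.
A main-group element with 2 valence electrons is in group 2.

Group 2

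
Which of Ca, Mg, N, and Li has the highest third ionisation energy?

Li

After 2 electrons have been removed, what remains? Ca²⁺ is the bare [Ar] core; Mg²⁺ is the bare [Ne] core; N²⁺ still has 3 valence electrons; Li²⁺ is already 1 electron into the core.
Pulling an electron out of a noble-gas core costs far more than removing a remaining valence electron, so Ca, Mg and Li sit at the high end of IE_3.
Approximate IE_3 values (kJ/mol): Ca 4912, Mg 7733, N 4578, Li 11815.
Overall IE_3 order: N < Ca < Mg < Li.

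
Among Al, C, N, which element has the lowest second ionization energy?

Al

The second ionization energy removes an electron from the +1 ion. For each element: Al⁺ still has 2 valence electrons; C⁺ still has 3 valence electrons; N⁺ still has 4 valence electrons.
All are still removing valence electrons, so compare the +1 ions as you would atoms: IE_2 generally rises across a period (higher Z_eff) and falls down a group (larger shell), subject to the usual subshell exceptions.
Valence configurations: Al⁺ [Ne]3s², C⁺ [He]2s²2p¹, N⁺ [He]2s²2p².
The numbers (kJ/mol): Al 1817, C 2353, N 2856.
Hence IE_2: Al < C < N.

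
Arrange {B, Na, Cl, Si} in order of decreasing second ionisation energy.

Na > B > Cl > Si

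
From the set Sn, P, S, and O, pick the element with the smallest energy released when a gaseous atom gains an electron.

Electron affinity generally becomes more exothermic across a period toward the halogens and less exothermic down a group.
Here both period and group differ, so the two effects have to be weighed against each other.
Sn > P: this pair runs against the simple trend — see the exception note.
O > Sn: both effects reinforce here, so O is clearly the higher of the two.
S > O: this pair runs against the simple trend — see the exception note.
Note the exception: Sn has a higher electron affinity than P, contrary to the simple trend — adding an electron to P's half-filled np³ subshell costs electron-pairing energy.
Note the exception: S has a higher electron affinity than O, contrary to the simple trend — the compact 2p subshell of O repels the added electron more than S's larger 3p does.
Approximate values (kJ/mol): O 141, P 72, S 200, Sn 107.
The smallest energy released when a gaseous atom gains an electron among these belongs to P.

P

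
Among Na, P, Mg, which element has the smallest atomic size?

P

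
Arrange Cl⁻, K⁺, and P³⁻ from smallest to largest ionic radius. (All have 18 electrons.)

K⁺ < Cl⁻ < P³⁻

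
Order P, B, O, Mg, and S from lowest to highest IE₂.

After 1 electron has been removed, what remains? P⁺ still has 4 valence electrons; B⁺ still has 2 valence electrons; O⁺ still has 5 valence electrons; Mg⁺ still has 1 valence electron; S⁺ still has 5 valence electrons.
All are still removing valence electrons, so compare the +1 ions as you would atoms: IE_2 generally rises across a period (higher Z_eff) and falls down a group (larger shell), subject to the usual subshell exceptions.
Valence configurations: P⁺ [Ne]3s²3p², B⁺ [He]2s², O⁺ [He]2s²2p³, Mg⁺ [Ne]3s¹, S⁺ [Ne]3s²3p³.
The numbers (kJ/mol): P 1907, B 2427, O 3388, Mg 1451, S 2252.
So the second ionization energies run Mg < P < S < B < O.

Mg < P < S < B < O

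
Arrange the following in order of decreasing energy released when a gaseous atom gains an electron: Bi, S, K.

EA tends to increase across a period and decrease down a group, though the pattern is less regular than for IE or radius.
These span different periods and groups, so the two trends combine.
Bi > K: period and group pull opposite ways; the across-period shift dominates (91 vs 48 kJ/mol).
S > Bi: both effects reinforce here, so S is clearly the higher of the two.
Approximate values (kJ/mol): S 200, K 48, Bi 91.
So from highest to lowest: S > Bi > K.

S > Bi > K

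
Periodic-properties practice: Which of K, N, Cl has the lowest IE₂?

After 1 electron has been removed, what remains? K⁺ is the bare [Ar] core; N⁺ still has 4 valence electrons; Cl⁺ still has 6 valence electrons.
Pulling an electron out of a noble-gas core costs far more than removing a remaining valence electron, so K sits at the high end of IE_2.
Valence configurations: N⁺ [He]2s²2p², Cl⁺ [Ne]3s²3p⁴.
Tabulated IE_2 (kJ/mol): K 3052, N 2856, Cl 2298.
Putting it together, IE_2: Cl < N < K.

Cl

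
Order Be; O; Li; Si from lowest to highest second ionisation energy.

After 1 electron has been removed, what remains? Be⁺ still has 1 valence electron; O⁺ still has 5 valence electrons; Li⁺ is the bare [He] core; Si⁺ still has 3 valence electrons.
Core electrons are held far more tightly than valence electrons, so Li tops the IE_2 order.
Valence configurations: Be⁺ [He]2s¹, O⁺ [He]2s²2p³, Si⁺ [Ne]3s²3p¹.
The numbers (kJ/mol): Be 1757, O 3388, Li 7298, Si 1577.
Putting it together, IE_2: Si < Be < O < Li.

Si < Be < O < Li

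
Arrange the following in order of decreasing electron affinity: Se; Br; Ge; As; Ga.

Ga is in period 4, group 13; Ge is in period 4, group 14; As is in period 4, group 15; Se is in period 4, group 16; Br is in period 4, group 17.
Electron affinity generally becomes more exothermic across a period toward the halogens and less exothermic down a group.
All lie in period 4; the across-period trend (electron affinity increases left to right) applies, with the exception below.
Note the exception: Ge has a higher electron affinity than As, contrary to the simple trend — adding an electron to As's half-filled 4p³ is unfavourable, so Ge (4p²) has the more exothermic EA.
Approximate values (kJ/mol): Ga 29, Ge 119, As 78, Se 195, Br 325.
So from highest to lowest: Br > Se > Ge > As > Ga.

Br, Se, Ge, As, Ga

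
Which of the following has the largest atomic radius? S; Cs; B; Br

Cs

Across a period the added protons contract the valence shell; down a group each new principal shell makes the atom larger.
These span different periods and groups, so the two trends combine.
S > B: period and group pull opposite ways; the down-group shift dominates (103 vs 85 pm).
Br > S: the two effects oppose for this pair; the down-group effect wins (114 vs 103 pm).
Cs > Br: both effects reinforce here, so Cs is clearly the larger of the two.
Tabulated atomic radius (pm): B 85, S 103, Br 114, Cs 232.
The largest atomic radius among these belongs to Cs.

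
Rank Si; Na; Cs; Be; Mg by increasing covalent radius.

Be < Si < Mg < Na < Cs

Be is in period 2, group 2; Na is in period 3, group 1; Mg is in period 3, group 2; Si is in period 3, group 14; Cs is in period 6, group 1.
Across a period the added protons contract the valence shell; down a group each new principal shell makes the atom larger.
Here both period and group differ, so the two effects have to be weighed against each other.
Si > Be: the two effects oppose for this pair; the down-group effect wins (116 vs 102 pm).
Mg > Si: Mg lies to the left of Si in period 3, so the across-period effect alone puts Mg larger.
Na > Mg: both are in period 3; the period trend gives Na the larger value.
Cs > Na: Cs sits below Na in group 1, so the down-group effect alone puts Cs larger.
Approximate values (pm): Be 102, Na 155, Mg 139, Si 116, Cs 232.
So from smallest to largest: Be < Si < Mg < Na < Cs.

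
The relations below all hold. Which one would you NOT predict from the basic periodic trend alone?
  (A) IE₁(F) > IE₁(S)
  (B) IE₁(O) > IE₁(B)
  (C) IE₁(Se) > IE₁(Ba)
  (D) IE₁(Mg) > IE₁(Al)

The general trend: first ionisation energy increases across a period and decreases down a group.
(A) F (period 2, group 17) vs S (period 3, group 16): the stated order agrees with the simple trend.
(B) O (period 2, group 16) vs B (period 2, group 13): the stated order agrees with the simple trend.
(C) Se (period 4, group 16) vs Ba (period 6, group 2): the stated order agrees with the simple trend.
(D) Mg (period 3, group 2) vs Al (period 3, group 13): the stated order contradicts the simple trend.
The exception is (D): Al's single 3p electron is easier to remove than one from Mg's filled 3s².

(D)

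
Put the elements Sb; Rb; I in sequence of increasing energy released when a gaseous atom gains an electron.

Rb, Sb, I

Atoms with high Z_eff and room in the valence shell (especially the halogens) have the most exothermic electron affinities.
All lie in period 5, so electron affinity increases left to right.
So from lowest to highest: Rb < Sb < I.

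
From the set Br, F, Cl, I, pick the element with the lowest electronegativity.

I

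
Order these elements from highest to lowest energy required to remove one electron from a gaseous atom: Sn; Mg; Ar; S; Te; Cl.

Ar > Cl > S > Te > Mg > Sn

IE₁ increases left→right with effective nuclear charge and decreases top→bottom as the valence shell moves farther out.
Neither a single period nor a single group — weigh both effects.
Mg > Sn: period and group pull opposite ways; the down-group shift dominates (738 vs 709 kJ/mol).
Te > Mg: period and group pull opposite ways; the across-period shift dominates (869 vs 738 kJ/mol).
S > Te: they share group 16; the group trend gives S the larger value.
Cl > S: Cl lies to the right of S in period 3, so the across-period effect alone puts Cl higher.
Ar > Cl: Ar lies to the right of Cl in period 3, so the across-period effect alone puts Ar higher.
Tabulated first ionization energy (kJ/mol): Mg 738, S 1000, Cl 1251, Ar 1521, Sn 709, Te 869.
So from highest to lowest: Ar > Cl > S > Te > Mg > Sn.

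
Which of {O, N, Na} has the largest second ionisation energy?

IE_2 is the cost of taking one more electron from the +1 cation: O⁺ still has 5 valence electrons; N⁺ still has 4 valence electrons; Na⁺ is the bare [Ne] core.
Core electrons are held far more tightly than valence electrons, so Na tops the IE_2 order.
Valence configurations: O⁺ [He]2s²2p³, N⁺ [He]2s²2p².
The numbers (kJ/mol): O 3388, N 2856, Na 4562.
Hence IE_2: N < O < Na.

Na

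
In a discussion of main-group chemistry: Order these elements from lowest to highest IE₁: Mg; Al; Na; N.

Na < Al < Mg < N

IE₁ increases left→right with effective nuclear charge and decreases top→bottom as the valence shell moves farther out.
Neither a single period nor a single group — weigh both effects.
Al > Na: Al lies to the right of Na in period 3, so the across-period effect alone puts Al higher.
Mg > Al: this pair runs against the simple trend — see the exception note.
N > Mg: both effects reinforce here, so N is clearly the higher of the two.
Note the exception: Mg has a higher first ionization energy than Al, contrary to the simple trend — Al's single 3p electron is easier to remove than one from Mg's filled 3s².
Approximate values (kJ/mol): N 1402, Na 496, Mg 738, Al 578.
So from lowest to highest: Na < Al < Mg < N.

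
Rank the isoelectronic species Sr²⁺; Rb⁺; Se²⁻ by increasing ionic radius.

All of these have 36 electrons, so size is governed by nuclear charge alone: the more protons, the stronger the pull on the same electron cloud, and the smaller the ion.
Nuclear charges: Sr²⁺ (Z=38), Rb⁺ (Z=37), Se²⁻ (Z=34).
Smallest to largest: Sr²⁺ < Rb⁺ < Se²⁻.

Sr²⁺ < Rb⁺ < Se²⁻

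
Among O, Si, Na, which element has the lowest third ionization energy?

The third ionization energy removes an electron from the +2 ion. For each element: O²⁺ still has 4 valence electrons; Si²⁺ still has 2 valence electrons; Na²⁺ is already 1 electron into the core.
Pulling an electron out of a noble-gas core costs far more than removing a remaining valence electron, so Na sits at the high end of IE_3.
Valence configurations: O²⁺ [He]2s²2p², Si²⁺ [Ne]3s².
The numbers (kJ/mol): O 5300, Si 3232, Na 6910.
Overall IE_3 order: Si < O < Na.

Si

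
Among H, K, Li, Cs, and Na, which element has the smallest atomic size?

H

H is in period 1, group 1; Li is in period 2, group 1; Na is in period 3, group 1; K is in period 4, group 1; Cs is in period 6, group 1.
Atomic radius shrinks across a period as nuclear charge pulls the same shell inward, and grows down a group as new shells are added.
All are in group 1, so atomic radius increases down the group.
The smallest atomic size among these belongs to H.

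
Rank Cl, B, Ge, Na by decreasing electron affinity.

B is in period 2, group 13; Na is in period 3, group 1; Cl is in period 3, group 17; Ge is in period 4, group 14.
Adding an electron releases more energy for atoms nearer the top right (short of the noble gases).
These span different periods and groups, so the two trends combine.
Na > B: this pair runs against the simple trend — see the exception note.
Ge > Na: period and group pull opposite ways; the across-period shift dominates (119 vs 53 kJ/mol).
Cl > Ge: both effects reinforce here, so Cl is clearly the higher of the two.
Note the exception: Na has a higher electron affinity than B, contrary to the simple trend — B's ns²np¹ configuration gives only a small electron affinity — the sparsely filled np subshell binds an added electron weakly.
For reference (kJ/mol): B 27, Na 53, Cl 349, Ge 119.
So from highest to lowest: Cl > Ge > Na > B.

Cl > Ge > Na > B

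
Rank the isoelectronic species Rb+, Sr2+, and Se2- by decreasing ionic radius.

All of these have 36 electrons, so size is governed by nuclear charge alone: the more protons, the stronger the pull on the same electron cloud, and the smaller the ion.
Nuclear charges: Sr2+ (Z=38), Rb+ (Z=37), Se2- (Z=34).
Largest to smallest: Se2- > Rb+ > Sr2+.

Se2-, Rb+, Sr2+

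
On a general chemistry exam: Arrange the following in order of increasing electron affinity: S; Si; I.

Si, S, I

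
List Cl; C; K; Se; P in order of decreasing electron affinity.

C is in period 2, group 14; P is in period 3, group 15; Cl is in period 3, group 17; K is in period 4, group 1; Se is in period 4, group 16.
Adding an electron releases more energy for atoms nearer the top right (short of the noble gases).
Here both period and group differ, so the two effects have to be weighed against each other.
P > K: both effects reinforce here, so P is clearly the higher of the two.
C > P: the two effects oppose for this pair; the down-group effect wins (122 vs 72 kJ/mol).
Se > C: the two effects oppose for this pair; the across-period effect wins (195 vs 122 kJ/mol).
Cl > Se: both effects reinforce here, so Cl is clearly the higher of the two.
Tabulated electron affinity (kJ/mol): C 122, P 72, Cl 349, K 48, Se 195.
So from highest to lowest: Cl > Se > C > P > K.

Cl > Se > C > P > K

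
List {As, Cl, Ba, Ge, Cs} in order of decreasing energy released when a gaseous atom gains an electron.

Cl > Ge > As > Cs > Ba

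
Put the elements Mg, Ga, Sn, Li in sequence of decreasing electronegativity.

Sn > Ga > Mg > Li

Li is in period 2, group 1; Mg is in period 3, group 2; Ga is in period 4, group 13; Sn is in period 5, group 14.
Smaller atoms with higher effective nuclear charge are more electronegative.
A diagonal step moves right (one effect) and down (the opposite effect) at once.
Mg > Li: period and group pull opposite ways; the across-period shift dominates (1.31 vs 0.98).
Ga > Mg: period and group pull opposite ways; the across-period shift dominates (1.81 vs 1.31).
Sn > Ga: period and group pull opposite ways; the across-period shift dominates (1.96 vs 1.81).
For reference (Pauling): Li 0.98, Mg 1.31, Ga 1.81, Sn 1.96.
So from highest to lowest: Sn > Ga > Mg > Li.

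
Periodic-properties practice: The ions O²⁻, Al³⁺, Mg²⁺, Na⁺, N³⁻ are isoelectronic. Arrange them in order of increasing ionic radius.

Al³⁺ < Mg²⁺ < Na⁺ < O²⁻ < N³⁻

All of these have 10 electrons, so size is governed by nuclear charge alone: the more protons, the stronger the pull on the same electron cloud, and the smaller the ion.
Nuclear charges: Al³⁺ (Z=13), Mg²⁺ (Z=12), Na⁺ (Z=11), O²⁻ (Z=8), N³⁻ (Z=7).
Smallest to largest: Al³⁺ < Mg²⁺ < Na⁺ < O²⁻ < N³⁻.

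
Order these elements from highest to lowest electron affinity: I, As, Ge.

Ge is in period 4, group 14; As is in period 4, group 15; I is in period 5, group 17.
EA tends to increase across a period and decrease down a group, though the pattern is less regular than for IE or radius.
Neither a single period nor a single group — weigh both effects.
Ge > As: this pair runs against the simple trend — see the exception note.
I > Ge: the two effects oppose for this pair; the across-period effect wins (295 vs 119 kJ/mol).
Note the exception: Ge has a higher electron affinity than As, contrary to the simple trend — adding an electron to As's half-filled 4p³ is unfavourable, so Ge (4p²) has the more exothermic EA.
Tabulated electron affinity (kJ/mol): Ge 119, As 78, I 295.
So from highest to lowest: I > Ge > As.

I > Ge > As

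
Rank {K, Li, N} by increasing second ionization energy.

Consider each +1 ion: K⁺ is the bare [Ar] core; Li⁺ is the bare [He] core; N⁺ still has 4 valence electrons.
Core electrons are held far more tightly than valence electrons, so K and Li top the IE_2 order.
Approximate IE_2 values (kJ/mol): K 3052, Li 7298, N 2856.
Overall IE_2 order: N < K < Li.

N, K, Li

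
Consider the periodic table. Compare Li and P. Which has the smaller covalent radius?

P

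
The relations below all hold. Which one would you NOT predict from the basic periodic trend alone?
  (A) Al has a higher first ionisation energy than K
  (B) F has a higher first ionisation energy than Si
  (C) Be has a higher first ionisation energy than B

(C)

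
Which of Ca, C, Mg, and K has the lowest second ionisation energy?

Ca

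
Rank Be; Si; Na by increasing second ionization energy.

Si < Be < Na

After 1 electron has been removed, what remains? Be⁺ still has 1 valence electron; Si⁺ still has 3 valence electrons; Na⁺ is the bare [Ne] core.
Breaking into a closed-shell core is much more expensive than removing a leftover valence electron — Na has the largest IE_2 here.
Valence configurations: Be⁺ [He]2s¹, Si⁺ [Ne]3s²3p¹.
The numbers (kJ/mol): Be 1757, Si 1577, Na 4562.
Overall IE_2 order: Si < Be < Na.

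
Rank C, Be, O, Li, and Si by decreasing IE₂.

Li, O, C, Be, Si

IE_2 is the cost of taking one more electron from the +1 cation: C⁺ still has 3 valence electrons; Be⁺ still has 1 valence electron; O⁺ still has 5 valence electrons; Li⁺ is the bare [He] core; Si⁺ still has 3 valence electrons.
Breaking into a closed-shell core is much more expensive than removing a leftover valence electron — Li has the largest IE_2 here.
Valence configurations: C⁺ [He]2s²2p¹, Be⁺ [He]2s¹, O⁺ [He]2s²2p³, Si⁺ [Ne]3s²3p¹.
The numbers (kJ/mol): C 2353, Be 1757, O 3388, Li 7298, Si 1577.
So the second ionization energies run Si < Be < C < O < Li.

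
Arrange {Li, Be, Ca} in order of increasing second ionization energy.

Ca < Be < Li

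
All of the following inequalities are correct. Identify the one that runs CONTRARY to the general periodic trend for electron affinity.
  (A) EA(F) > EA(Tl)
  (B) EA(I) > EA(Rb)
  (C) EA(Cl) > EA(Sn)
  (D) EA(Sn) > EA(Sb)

(D)

The general trend: electron affinity increases across a period and decreases down a group.
(A) F (period 2, group 17) vs Tl (period 6, group 13): the stated order agrees with the simple trend.
(B) I (period 5, group 17) vs Rb (period 5, group 1): the stated order agrees with the simple trend.
(C) Cl (period 3, group 17) vs Sn (period 5, group 14): the stated order agrees with the simple trend.
(D) Sn (period 5, group 14) vs Sb (period 5, group 15): the stated order contradicts the simple trend.
The exception is (D): adding an electron to Sb's half-filled 5p³ is unfavourable, so Sn has the more exothermic EA.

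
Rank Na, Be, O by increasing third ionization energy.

IE_3 is the cost of taking one more electron from the +2 cation: Na²⁺ is already 1 electron into the core; Be²⁺ is the bare [He] core; O²⁺ still has 4 valence electrons.
Pulling an electron out of a noble-gas core costs far more than removing a remaining valence electron, so Na and Be sit at the high end of IE_3.
Tabulated IE_3 (kJ/mol): Na 6910, Be 14849, O 5300.
Hence IE_3: O < Na < Be.

O < Na < Be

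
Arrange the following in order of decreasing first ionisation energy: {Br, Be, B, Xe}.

Xe, Br, Be, B

Be is in period 2, group 2; B is in period 2, group 13; Br is in period 4, group 17; Xe is in period 5, group 18.
IE₁ increases left→right with effective nuclear charge and decreases top→bottom as the valence shell moves farther out.
These span different periods and groups, so the two trends combine.
Be > B: this pair runs against the simple trend — see the exception note.
Br > Be: the two effects oppose for this pair; the across-period effect wins (1140 vs 900 kJ/mol).
Xe > Br: period and group pull opposite ways; the across-period shift dominates (1170 vs 1140 kJ/mol).
Note the exception: Be has a higher first ionization energy than B, contrary to the simple trend — removing B's lone 2p electron is easier than breaking Be's filled 2s².
Tabulated first ionization energy (kJ/mol): Be 900, B 801, Br 1140, Xe 1170.
So from highest to lowest: Xe > Br > Be > B.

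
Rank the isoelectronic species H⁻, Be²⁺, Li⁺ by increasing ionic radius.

All of these have 2 electrons, so size is governed by nuclear charge alone: the more protons, the stronger the pull on the same electron cloud, and the smaller the ion.
Nuclear charges: Be²⁺ (Z=4), Li⁺ (Z=3), H⁻ (Z=1).
Smallest to largest: Be²⁺ < Li⁺ < H⁻.

Be²⁺, Li⁺, H⁻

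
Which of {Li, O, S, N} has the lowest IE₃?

S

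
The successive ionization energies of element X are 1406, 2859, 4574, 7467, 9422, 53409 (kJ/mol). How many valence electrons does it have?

5

Look for the largest jump between consecutive ionization energies: IE6/IE5 ≈ 5.7, far larger than any earlier ratio.
That jump marks the point where a core electron is being removed. So the atom has 5 valence electrons.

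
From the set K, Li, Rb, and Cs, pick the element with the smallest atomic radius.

Li

Li is in period 2, group 1; K is in period 4, group 1; Rb is in period 5, group 1; Cs is in period 6, group 1.
Radius decreases left→right (rising Z_eff, same n) and increases top→bottom (higher n).
All are in group 1, so atomic radius increases down the group.
The smallest atomic radius among these belongs to Li.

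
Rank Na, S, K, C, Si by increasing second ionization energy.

IE_2 is the cost of taking one more electron from the +1 cation: Na⁺ is the bare [Ne] core; S⁺ still has 5 valence electrons; K⁺ is the bare [Ar] core; C⁺ still has 3 valence electrons; Si⁺ still has 3 valence electrons.
Breaking into a closed-shell core is much more expensive than removing a leftover valence electron — K and Na have the largest IE_2 here.
Valence configurations: S⁺ [Ne]3s²3p³, C⁺ [He]2s²2p¹, Si⁺ [Ne]3s²3p¹.
The numbers (kJ/mol): Na 4562, S 2252, K 3052, C 2353, Si 1577.
So the second ionization energies run Si < S < C < K < Na.

Si < S < C < K < Na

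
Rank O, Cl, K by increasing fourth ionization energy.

The fourth ionization energy removes an electron from the +3 ion. For each element: O³⁺ still has 3 valence electrons; Cl³⁺ still has 4 valence electrons; K³⁺ is already 2 electrons into the core.
Usually core removal costs more than valence removal, but here the competition is close: a tightly held n=2 valence electron can cost more to remove than an n=3 core electron, so the actual values have to decide it.
Valence configurations: O³⁺ [He]2s²2p¹, Cl³⁺ [Ne]3s²3p².
Approximate IE_4 values (kJ/mol): O 7469, Cl 5159, K 5877.
Putting it together, IE_4: Cl < K < O.

Cl < K < O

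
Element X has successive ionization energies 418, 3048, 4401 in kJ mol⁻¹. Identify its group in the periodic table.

Look for the largest jump between consecutive ionization energies: IE2/IE1 ≈ 7.3, far larger than any earlier ratio.
That jump marks the point where a core electron is being removed. So the atom has 1 valence electron.
A main-group element with 1 valence electron is in group 1.

Group 1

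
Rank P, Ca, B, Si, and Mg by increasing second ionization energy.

Ca < Mg < Si < P < B

Consider each +1 ion: P⁺ still has 4 valence electrons; Ca⁺ still has 1 valence electron; B⁺ still has 2 valence electrons; Si⁺ still has 3 valence electrons; Mg⁺ still has 1 valence electron.
All are still removing valence electrons, so compare the +1 ions as you would atoms: IE_2 generally rises across a period (higher Z_eff) and falls down a group (larger shell), subject to the usual subshell exceptions.
Valence configurations: P⁺ [Ne]3s²3p², Ca⁺ [Ar]4s¹, B⁺ [He]2s², Si⁺ [Ne]3s²3p¹, Mg⁺ [Ne]3s¹.
Approximate IE_2 values (kJ/mol): P 1907, Ca 1145, B 2427, Si 1577, Mg 1451.
Putting it together, IE_2: Ca < Mg < Si < P < B.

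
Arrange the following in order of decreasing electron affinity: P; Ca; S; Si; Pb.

S > Si > P > Pb > Ca

EA tends to increase across a period and decrease down a group, though the pattern is less regular than for IE or radius.
Here both period and group differ, so the two effects have to be weighed against each other.
Pb > Ca: the two effects oppose for this pair; the across-period effect wins (35 vs 2 kJ/mol).
P > Pb: both effects reinforce here, so P is clearly the higher of the two.
Si > P: this pair runs against the simple trend — see the exception note.
S > Si: both are in period 3; the period trend gives S the larger value.
Note the exception: Si has a higher electron affinity than P, contrary to the simple trend — adding an electron to P's half-filled 3p³ is unfavourable, so Si (3p²) has the more exothermic EA.
For reference (kJ/mol): Si 134, P 72, S 200, Ca 2, Pb 35.
So from highest to lowest: S > Si > P > Pb > Ca.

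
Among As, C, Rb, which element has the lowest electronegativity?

Atoms toward the upper right of the periodic table pull bonding electrons most strongly.
Neither a single period nor a single group — weigh both effects.
As > Rb: both effects reinforce here, so As is clearly the higher of the two.
C > As: the two effects oppose for this pair; the down-group effect wins (2.55 vs 2.18).
Tabulated electronegativity (Pauling): C 2.55, As 2.18, Rb 0.82.
The lowest electronegativity among these belongs to Rb.

Rb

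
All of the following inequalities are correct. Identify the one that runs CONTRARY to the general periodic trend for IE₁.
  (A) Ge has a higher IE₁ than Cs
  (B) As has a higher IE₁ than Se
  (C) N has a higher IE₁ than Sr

(B)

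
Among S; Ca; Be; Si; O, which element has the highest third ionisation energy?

Be

The third ionization energy removes an electron from the +2 ion. For each element: S²⁺ still has 4 valence electrons; Ca²⁺ is the bare [Ar] core; Be²⁺ is the bare [He] core; Si²⁺ still has 2 valence electrons; O²⁺ still has 4 valence electrons.
Usually core removal costs more than valence removal, but here the competition is close: a tightly held n=2 valence electron can cost more to remove than an n=3 core electron, so the actual values have to decide it.
Valence configurations: S²⁺ [Ne]3s²3p², Si²⁺ [Ne]3s², O²⁺ [He]2s²2p².
Approximate IE_3 values (kJ/mol): S 3357, Ca 4912, Be 14849, Si 3232, O 5300.
Overall IE_3 order: Si < S < Ca < O < Be.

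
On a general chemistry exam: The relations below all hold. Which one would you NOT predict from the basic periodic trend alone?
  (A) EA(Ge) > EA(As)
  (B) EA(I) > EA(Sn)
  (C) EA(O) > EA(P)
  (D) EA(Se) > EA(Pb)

(A)

The general trend: electron affinity increases across a period and decreases down a group.
(A) Ge (period 4, group 14) vs As (period 4, group 15): the stated order contradicts the simple trend.
(B) I (period 5, group 17) vs Sn (period 5, group 14): the stated order agrees with the simple trend.
(C) O (period 2, group 16) vs P (period 3, group 15): the stated order agrees with the simple trend.
(D) Se (period 4, group 16) vs Pb (period 6, group 14): the stated order agrees with the simple trend.
The exception is (A): adding an electron to As's half-filled 4p³ is unfavourable, so Ge (4p²) has the more exothermic EA.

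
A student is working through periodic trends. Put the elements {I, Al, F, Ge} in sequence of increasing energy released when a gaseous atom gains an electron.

Al, Ge, I, F

Adding an electron releases more energy for atoms nearer the top right (short of the noble gases).
Here both period and group differ, so the two effects have to be weighed against each other.
Ge > Al: the two effects oppose for this pair; the across-period effect wins (119 vs 42 kJ/mol).
I > Ge: period and group pull opposite ways; the across-period shift dominates (295 vs 119 kJ/mol).
F > I: they share group 17; the group trend gives F the larger value.
Tabulated electron affinity (kJ/mol): F 328, Al 42, Ge 119, I 295.
So from lowest to highest: Al < Ge < I < F.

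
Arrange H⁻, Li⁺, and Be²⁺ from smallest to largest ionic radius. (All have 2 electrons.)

Be²⁺ < Li⁺ < H⁻

All of these have 2 electrons, so size is governed by nuclear charge alone: the more protons, the stronger the pull on the same electron cloud, and the smaller the ion.
Nuclear charges: Be²⁺ (Z=4), Li⁺ (Z=3), H⁻ (Z=1).
Smallest to largest: Be²⁺ < Li⁺ < H⁻.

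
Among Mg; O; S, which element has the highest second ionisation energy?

O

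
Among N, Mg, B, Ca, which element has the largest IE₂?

N

After 1 electron has been removed, what remains? N⁺ still has 4 valence electrons; Mg⁺ still has 1 valence electron; B⁺ still has 2 valence electrons; Ca⁺ still has 1 valence electron.
All are still removing valence electrons, so compare the +1 ions as you would atoms: IE_2 generally rises across a period (higher Z_eff) and falls down a group (larger shell), subject to the usual subshell exceptions.
Valence configurations: N⁺ [He]2s²2p², Mg⁺ [Ne]3s¹, B⁺ [He]2s², Ca⁺ [Ar]4s¹.
Approximate IE_2 values (kJ/mol): N 2856, Mg 1451, B 2427, Ca 1145.
So the second ionization energies run Ca < Mg < B < N.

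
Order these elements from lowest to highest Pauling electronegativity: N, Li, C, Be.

Li < Be < C < N

Li is in period 2, group 1; Be is in period 2, group 2; C is in period 2, group 14; N is in period 2, group 15.
EN rises left→right (higher Z_eff, smaller atoms) and falls top→bottom (larger, more shielded atoms).
All lie in period 2, so electronegativity increases left to right.
So from lowest to highest: Li < Be < C < N.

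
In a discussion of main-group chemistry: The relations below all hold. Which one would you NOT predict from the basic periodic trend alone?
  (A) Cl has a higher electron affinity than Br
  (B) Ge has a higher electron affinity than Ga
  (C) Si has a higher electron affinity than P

(C)

The general trend: electron affinity increases across a period and decreases down a group.
(A) Cl (period 3, group 17) vs Br (period 4, group 17): the stated order agrees with the simple trend.
(B) Ge (period 4, group 14) vs Ga (period 4, group 13): the stated order agrees with the simple trend.
(C) Si (period 3, group 14) vs P (period 3, group 15): the stated order contradicts the simple trend.
The exception is (C): adding an electron to P's half-filled 3p³ is unfavourable, so Si (3p²) has the more exothermic EA.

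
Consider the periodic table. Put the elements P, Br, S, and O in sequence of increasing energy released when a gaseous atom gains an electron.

EA tends to increase across a period and decrease down a group, though the pattern is less regular than for IE or radius.
These span different periods and groups, so the two trends combine.
O > P: relative to P, both the across-period and down-group shifts push O's electron affinity up.
S > O: this pair runs against the simple trend — see the exception note.
Br > S: the two effects oppose for this pair; the across-period effect wins (325 vs 200 kJ/mol).
Note the exception: S has a higher electron affinity than O, contrary to the simple trend — the compact 2p subshell of O repels the added electron more than S's larger 3p does.
Tabulated electron affinity (kJ/mol): O 141, P 72, S 200, Br 325.
So from lowest to highest: P < O < S < Br.

P, O, S, Br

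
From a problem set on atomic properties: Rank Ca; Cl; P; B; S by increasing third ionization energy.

P < S < B < Cl < Ca

After 2 electrons have been removed, what remains? Ca²⁺ is the bare [Ar] core; Cl²⁺ still has 5 valence electrons; P²⁺ still has 3 valence electrons; B²⁺ still has 1 valence electron; S²⁺ still has 4 valence electrons.
Core electrons are held far more tightly than valence electrons, so Ca tops the IE_3 order.
Valence configurations: Cl²⁺ [Ne]3s²3p³, P²⁺ [Ne]3s²3p¹, B²⁺ [He]2s¹, S²⁺ [Ne]3s²3p².
Tabulated IE_3 (kJ/mol): Ca 4912, Cl 3822, P 2914, B 3660, S 3357.
So the third ionization energies run P < S < B < Cl < Ca.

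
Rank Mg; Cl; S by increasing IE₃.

After 2 electrons have been removed, what remains? Mg²⁺ is the bare [Ne] core; Cl²⁺ still has 5 valence electrons; S²⁺ still has 4 valence electrons.
Core electrons are held far more tightly than valence electrons, so Mg tops the IE_3 order.
Valence configurations: Cl²⁺ [Ne]3s²3p³, S²⁺ [Ne]3s²3p².
Tabulated IE_3 (kJ/mol): Mg 7733, Cl 3822, S 3357.
Hence IE_3: S < Cl < Mg.

S < Cl < Mg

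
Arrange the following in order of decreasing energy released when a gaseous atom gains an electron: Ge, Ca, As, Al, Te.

Te > Ge > As > Al > Ca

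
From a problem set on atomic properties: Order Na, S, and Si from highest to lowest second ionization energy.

Na, S, Si

Consider each +1 ion: Na⁺ is the bare [Ne] core; S⁺ still has 5 valence electrons; Si⁺ still has 3 valence electrons.
Core electrons are held far more tightly than valence electrons, so Na tops the IE_2 order.
Valence configurations: S⁺ [Ne]3s²3p³, Si⁺ [Ne]3s²3p¹.
Approximate IE_2 values (kJ/mol): Na 4562, S 2252, Si 1577.
Hence IE_2: Si < S < Na.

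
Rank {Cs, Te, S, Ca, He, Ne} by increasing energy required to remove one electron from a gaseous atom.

Cs, Ca, Te, S, Ne, He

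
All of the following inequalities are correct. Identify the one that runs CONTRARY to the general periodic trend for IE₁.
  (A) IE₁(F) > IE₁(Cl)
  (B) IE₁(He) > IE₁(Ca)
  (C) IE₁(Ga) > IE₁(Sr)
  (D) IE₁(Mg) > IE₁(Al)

The general trend: IE₁ increases across a period and decreases down a group.
(A) F (period 2, group 17) vs Cl (period 3, group 17): the stated order agrees with the simple trend.
(B) He (period 1, group 18) vs Ca (period 4, group 2): the stated order agrees with the simple trend.
(C) Ga (period 4, group 13) vs Sr (period 5, group 2): the stated order agrees with the simple trend.
(D) Mg (period 3, group 2) vs Al (period 3, group 13): the stated order contradicts the simple trend.
The exception is (D): Al's single 3p electron is easier to remove than one from Mg's filled 3s².

(D)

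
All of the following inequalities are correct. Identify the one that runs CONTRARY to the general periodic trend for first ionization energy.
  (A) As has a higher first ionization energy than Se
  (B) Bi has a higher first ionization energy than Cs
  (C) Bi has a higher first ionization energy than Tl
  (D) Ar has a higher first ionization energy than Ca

(A)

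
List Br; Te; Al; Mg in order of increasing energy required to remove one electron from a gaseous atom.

Al < Mg < Te < Br

Mg is in period 3, group 2; Al is in period 3, group 13; Br is in period 4, group 17; Te is in period 5, group 16.
First ionization energy rises across a period (greater Z_eff holds electrons more tightly) and falls down a group (valence electrons are farther from the nucleus).
Neither a single period nor a single group — weigh both effects.
Mg > Al: this pair runs against the simple trend — see the exception note.
Te > Mg: period and group pull opposite ways; the across-period shift dominates (869 vs 738 kJ/mol).
Br > Te: relative to Te, both the across-period and down-group shifts push Br's first ionization energy up.
Note the exception: Mg has a higher first ionization energy than Al, contrary to the simple trend — Al's single 3p electron is easier to remove than one from Mg's filled 3s².
Tabulated first ionization energy (kJ/mol): Mg 738, Al 578, Br 1140, Te 869.
So from lowest to highest: Al < Mg < Te < Br.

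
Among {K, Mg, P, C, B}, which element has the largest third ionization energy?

Mg

After 2 electrons have been removed, what remains? K²⁺ is already 1 electron into the core; Mg²⁺ is the bare [Ne] core; P²⁺ still has 3 valence electrons; C²⁺ still has 2 valence electrons; B²⁺ still has 1 valence electron.
Usually core removal costs more than valence removal, but here the competition is close: a tightly held n=2 valence electron can cost more to remove than an n=3 core electron, so the actual values have to decide it.
Valence configurations: P²⁺ [Ne]3s²3p¹, C²⁺ [He]2s², B²⁺ [He]2s¹.
The numbers (kJ/mol): K 4420, Mg 7733, P 2914, C 4620, B 3660.
Overall IE_3 order: P < B < K < C < Mg.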